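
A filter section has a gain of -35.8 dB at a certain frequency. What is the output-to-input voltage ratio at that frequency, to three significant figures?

Voltage ratio = 10^(dB/20).
10^(-35.8/20) = 10^(-1.790) = 0.0162.

0.0162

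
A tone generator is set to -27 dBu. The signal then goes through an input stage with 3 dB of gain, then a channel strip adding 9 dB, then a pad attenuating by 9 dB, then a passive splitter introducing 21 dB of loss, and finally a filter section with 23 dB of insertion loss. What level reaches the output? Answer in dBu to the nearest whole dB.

Gain stages sum in dB:
-27 + 3 + 9 − 9 − 21 − 23 = -68 dBu.

-68 dBu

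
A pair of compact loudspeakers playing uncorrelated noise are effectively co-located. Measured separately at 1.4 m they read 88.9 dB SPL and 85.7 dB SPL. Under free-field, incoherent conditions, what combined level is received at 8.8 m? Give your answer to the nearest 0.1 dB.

Combined at 1.4 m: 10·log₁₀(10^(88.9/10)+10^(85.7/10)) = 90.60 dB SPL.
Then apply −20·log₁₀(8.8/1.4) = -15.97 dB → 74.6 dB SPL.

74.6 dB SPL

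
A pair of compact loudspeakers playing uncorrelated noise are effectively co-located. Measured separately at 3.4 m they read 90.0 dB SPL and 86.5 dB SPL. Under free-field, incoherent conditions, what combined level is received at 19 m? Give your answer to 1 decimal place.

76.7 dB SPL

Combined at 3.4 m: 10·log₁₀(10^(90.0/10)+10^(86.5/10)) = 91.60 dB SPL.
Then apply −20·log₁₀(19/3.4) = -14.95 dB → 76.7 dB SPL.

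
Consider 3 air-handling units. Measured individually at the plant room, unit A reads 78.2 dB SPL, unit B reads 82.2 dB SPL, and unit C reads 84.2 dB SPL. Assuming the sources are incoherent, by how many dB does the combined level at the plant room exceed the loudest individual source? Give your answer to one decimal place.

2.7 dB

Add the sources as powers (linear), then convert back to dB:
L_total = 10·log₁₀(10^(78.2/10) + 10^(82.2/10) + 10^(84.2/10)) = 86.95 dB SPL.
Excess over the loudest (84.2 dB): 86.95 − 84.2 = 2.7 dB.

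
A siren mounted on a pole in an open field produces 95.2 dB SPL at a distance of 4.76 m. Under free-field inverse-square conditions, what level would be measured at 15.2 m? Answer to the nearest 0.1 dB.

For a point source in a free field, ΔL = −20·log₁₀(d₂/d₁).
ΔL = −20·log₁₀(15.2/4.76) = -10.08 dB, so L₂ = 95.2 + (-10.08) = 85.1 dB SPL.

85.1 dB SPL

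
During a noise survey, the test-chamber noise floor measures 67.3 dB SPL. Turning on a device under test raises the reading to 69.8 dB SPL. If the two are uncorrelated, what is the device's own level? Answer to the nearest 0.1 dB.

Remove the background by subtracting linear intensities:
L_src = 10·log₁₀(10^(69.8/10) − 10^(67.3/10)) = 10·log₁₀(4180000) = 66.2 dB SPL.

66.2 dB SPL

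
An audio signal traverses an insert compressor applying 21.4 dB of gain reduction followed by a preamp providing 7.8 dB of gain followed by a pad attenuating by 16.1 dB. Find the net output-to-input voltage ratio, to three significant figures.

0.0327

Net gain = (−21.4) + 7.8 + (−16.1) = -29.7 dB.
Voltage ratio = 10^(-29.7/20) = 0.0327.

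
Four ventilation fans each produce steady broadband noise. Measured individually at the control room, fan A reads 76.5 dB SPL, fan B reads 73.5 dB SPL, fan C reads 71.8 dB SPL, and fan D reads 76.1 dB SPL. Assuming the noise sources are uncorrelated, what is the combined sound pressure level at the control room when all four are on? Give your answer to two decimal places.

Uncorrelated sources add in intensity (power), not in dB.
L_total = 10·log₁₀(10^(76.5/10) + 10^(73.5/10) + 10^(71.8/10) + 10^(76.1/10)) = 10·log₁₀(122900000) = 80.90 dB SPL.

80.90 dB SPL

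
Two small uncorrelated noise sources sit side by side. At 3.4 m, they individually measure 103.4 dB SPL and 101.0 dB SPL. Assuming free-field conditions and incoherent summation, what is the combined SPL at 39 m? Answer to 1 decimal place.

84.2 dB SPL

Combined at 3.4 m: 10·log₁₀(10^(103.4/10)+10^(101.0/10)) = 105.37 dB SPL.
Then apply −20·log₁₀(39/3.4) = -21.19 dB → 84.2 dB SPL.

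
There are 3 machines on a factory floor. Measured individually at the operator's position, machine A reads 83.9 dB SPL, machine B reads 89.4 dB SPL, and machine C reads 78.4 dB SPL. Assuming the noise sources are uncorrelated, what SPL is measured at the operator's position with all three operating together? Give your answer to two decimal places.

Incoherent sources sum as intensities:
L_total = 10·log₁₀(10^(83.9/10) + 10^(89.4/10) + 10^(78.4/10)) = 10·log₁₀(1186000000) = 90.74 dB SPL.

90.74 dB SPL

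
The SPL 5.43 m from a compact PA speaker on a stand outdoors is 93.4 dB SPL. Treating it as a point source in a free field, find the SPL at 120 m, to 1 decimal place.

66.5 dB SPL

Free-field point source: level drops by 20·log₁₀ of the distance ratio.
ΔL = −20·log₁₀(120/5.43) = -26.89 dB, so L₂ = 93.4 + (-26.89) = 66.5 dB SPL.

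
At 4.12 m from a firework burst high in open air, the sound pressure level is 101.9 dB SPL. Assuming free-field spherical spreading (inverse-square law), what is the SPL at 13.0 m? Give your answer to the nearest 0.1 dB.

Inverse-square spreading gives ΔL = −20·log₁₀(d₂/d₁).
ΔL = −20·log₁₀(13.0/4.12) = -9.98 dB, so L₂ = 101.9 + (-9.98) = 91.9 dB SPL.

91.9 dB SPL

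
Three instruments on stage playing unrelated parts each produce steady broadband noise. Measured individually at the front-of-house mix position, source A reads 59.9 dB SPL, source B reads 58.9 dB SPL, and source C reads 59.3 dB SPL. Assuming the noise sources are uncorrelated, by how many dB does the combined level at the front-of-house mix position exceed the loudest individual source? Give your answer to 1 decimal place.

Uncorrelated sources add in intensity (power), not in dB.
L_total = 10·log₁₀(10^(59.9/10) + 10^(58.9/10) + 10^(59.3/10)) = 64.16 dB SPL.
Excess over the loudest (59.9 dB): 64.16 − 59.9 = 4.3 dB.

4.3 dB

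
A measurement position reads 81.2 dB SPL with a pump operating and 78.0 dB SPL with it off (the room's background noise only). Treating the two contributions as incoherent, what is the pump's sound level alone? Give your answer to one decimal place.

78.4 dB SPL

Subtract intensities: L_src = 10·log₁₀(10^(L_total/10) − 10^(L_bg/10)).
L_src = 10·log₁₀(10^(81.2/10) − 10^(78.0/10)) = 10·log₁₀(68730000) = 78.4 dB SPL.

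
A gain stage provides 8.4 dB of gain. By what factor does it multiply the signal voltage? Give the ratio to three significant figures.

Voltage ratio = 10^(dB/20).
10^(8.4/20) = 10^(0.4200) = 2.63.

2.63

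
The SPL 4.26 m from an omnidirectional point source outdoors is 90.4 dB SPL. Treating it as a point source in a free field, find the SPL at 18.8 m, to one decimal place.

77.5 dB SPL

Free-field point source: level drops by 20·log₁₀ of the distance ratio.
ΔL = −20·log₁₀(18.8/4.26) = -12.89 dB, so L₂ = 90.4 + (-12.89) = 77.5 dB SPL.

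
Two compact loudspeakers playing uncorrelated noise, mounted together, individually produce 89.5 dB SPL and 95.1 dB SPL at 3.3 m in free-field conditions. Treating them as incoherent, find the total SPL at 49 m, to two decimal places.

Combined at 3.3 m: 10·log₁₀(10^(89.5/10)+10^(95.1/10)) = 96.157 dB SPL.
Then apply −20·log₁₀(49/3.3) = -23.434 dB → 72.72 dB SPL.

72.72 dB SPL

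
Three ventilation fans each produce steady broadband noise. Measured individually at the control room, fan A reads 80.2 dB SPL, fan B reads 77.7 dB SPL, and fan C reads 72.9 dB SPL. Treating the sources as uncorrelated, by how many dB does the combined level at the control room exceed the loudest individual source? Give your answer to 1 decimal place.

Uncorrelated sources add in intensity (power), not in dB.
L_total = 10·log₁₀(10^(80.2/10) + 10^(77.7/10) + 10^(72.9/10)) = 82.63 dB SPL.
Excess over the loudest (80.2 dB): 82.63 − 80.2 = 2.4 dB.

2.4 dB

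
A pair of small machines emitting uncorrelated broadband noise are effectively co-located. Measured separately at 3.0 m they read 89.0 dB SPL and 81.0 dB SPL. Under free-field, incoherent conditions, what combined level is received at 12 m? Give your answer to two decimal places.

77.60 dB SPL

Combined at 3.0 m: 10·log₁₀(10^(89.0/10)+10^(81.0/10)) = 89.639 dB SPL.
Then apply −20·log₁₀(12/3.0) = -12.041 dB → 77.60 dB SPL.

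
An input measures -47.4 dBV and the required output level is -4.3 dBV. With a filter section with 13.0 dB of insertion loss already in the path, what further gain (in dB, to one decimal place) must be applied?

The required make-up gain is the shortfall in the dB sum.
G = -4.3 − (-47.4) + 13.0 = 56.1 dB.

56.1 dB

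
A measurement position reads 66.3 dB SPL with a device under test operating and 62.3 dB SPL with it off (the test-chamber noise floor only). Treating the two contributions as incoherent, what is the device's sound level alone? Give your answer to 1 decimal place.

Background correction is a power subtraction:
L_src = 10·log₁₀(10^(66.3/10) − 10^(62.3/10)) = 10·log₁₀(2568000) = 64.1 dB SPL.

64.1 dB SPL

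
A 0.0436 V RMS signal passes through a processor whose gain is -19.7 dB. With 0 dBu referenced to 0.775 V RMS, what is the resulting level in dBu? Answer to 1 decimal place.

-44.7 dBu

Input level: 20·log₁₀(0.0436/0.775) = -25.00 dBu.
Output: -25.00 − 19.7 = -44.7 dBu.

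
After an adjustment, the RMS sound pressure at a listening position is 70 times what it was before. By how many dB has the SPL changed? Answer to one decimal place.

SPL change from a pressure ratio uses the 20·log₁₀ form:
20·log₁₀(70) = 36.9 dB.

36.9 dB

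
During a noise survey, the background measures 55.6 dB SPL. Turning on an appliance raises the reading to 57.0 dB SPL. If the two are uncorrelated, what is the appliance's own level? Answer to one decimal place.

Background correction is a power subtraction:
L_src = 10·log₁₀(10^(57.0/10) − 10^(55.6/10)) = 10·log₁₀(138100) = 51.4 dB SPL.

51.4 dB SPL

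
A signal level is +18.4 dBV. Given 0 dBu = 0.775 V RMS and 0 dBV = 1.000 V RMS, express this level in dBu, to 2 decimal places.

+20.61 dBu

The offset between the scales is 20·log₁₀(0.775/1.000) = −2.214 dB.
So dBu = +18.4 + 2.214 = +20.61 dBu.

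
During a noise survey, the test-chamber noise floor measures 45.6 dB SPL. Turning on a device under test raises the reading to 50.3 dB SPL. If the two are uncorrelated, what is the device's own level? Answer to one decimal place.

48.5 dB SPL

Subtract intensities: L_src = 10·log₁₀(10^(L_total/10) − 10^(L_bg/10)).
L_src = 10·log₁₀(10^(50.3/10) − 10^(45.6/10)) = 10·log₁₀(70840) = 48.5 dB SPL.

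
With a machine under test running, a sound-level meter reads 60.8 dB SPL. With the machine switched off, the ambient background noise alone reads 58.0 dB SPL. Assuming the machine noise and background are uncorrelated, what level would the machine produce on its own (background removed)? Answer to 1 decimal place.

57.6 dB SPL

Background correction is a power subtraction:
L_src = 10·log₁₀(10^(60.8/10) − 10^(58.0/10)) = 10·log₁₀(571300) = 57.6 dB SPL.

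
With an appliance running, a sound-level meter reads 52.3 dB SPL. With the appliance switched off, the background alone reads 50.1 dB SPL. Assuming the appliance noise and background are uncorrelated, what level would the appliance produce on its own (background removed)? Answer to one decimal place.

48.3 dB SPL

Background correction is a power subtraction:
L_src = 10·log₁₀(10^(52.3/10) − 10^(50.1/10)) = 10·log₁₀(67500) = 48.3 dB SPL.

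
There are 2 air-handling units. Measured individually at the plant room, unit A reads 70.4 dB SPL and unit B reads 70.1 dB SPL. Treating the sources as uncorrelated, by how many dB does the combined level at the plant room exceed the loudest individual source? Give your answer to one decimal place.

Incoherent sources sum as intensities:
L_total = 10·log₁₀(10^(70.4/10) + 10^(70.1/10)) = 73.26 dB SPL.
Excess over the loudest (70.4 dB): 73.26 − 70.4 = 2.9 dB.

2.9 dB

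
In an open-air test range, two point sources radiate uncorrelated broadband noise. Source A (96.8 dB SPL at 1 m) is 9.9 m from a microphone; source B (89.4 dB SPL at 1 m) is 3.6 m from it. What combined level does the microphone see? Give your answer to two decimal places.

At the listener: L_A = 96.8 − 20·log₁₀(9.9) = 76.887 dB; L_B = 89.4 − 20·log₁₀(3.6) = 78.274 dB.
Combined: 10·log₁₀(10^(76.887/10)+10^(78.274/10)) = 80.65 dB SPL.

80.65 dB SPL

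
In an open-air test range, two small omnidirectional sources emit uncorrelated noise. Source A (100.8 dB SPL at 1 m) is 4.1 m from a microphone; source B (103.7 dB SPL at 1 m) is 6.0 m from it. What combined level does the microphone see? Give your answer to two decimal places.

At the listener: L_A = 100.8 − 20·log₁₀(4.1) = 88.544 dB; L_B = 103.7 − 20·log₁₀(6.0) = 88.137 dB.
Combined: 10·log₁₀(10^(88.544/10)+10^(88.137/10)) = 91.36 dB SPL.

91.36 dB SPL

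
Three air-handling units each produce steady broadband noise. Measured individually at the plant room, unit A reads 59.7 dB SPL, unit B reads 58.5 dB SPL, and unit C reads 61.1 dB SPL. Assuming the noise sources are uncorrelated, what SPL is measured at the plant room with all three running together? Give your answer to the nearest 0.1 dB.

64.7 dB SPL

Add the sources as powers (linear), then convert back to dB:
L_total = 10·log₁₀(10^(59.7/10) + 10^(58.5/10) + 10^(61.1/10)) = 10·log₁₀(2929000) = 64.7 dB SPL.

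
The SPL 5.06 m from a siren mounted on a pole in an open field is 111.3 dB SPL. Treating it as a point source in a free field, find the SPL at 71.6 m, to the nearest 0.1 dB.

88.3 dB SPL

For a point source in a free field, ΔL = −20·log₁₀(d₂/d₁).
ΔL = −20·log₁₀(71.6/5.06) = -23.02 dB, so L₂ = 111.3 + (-23.02) = 88.3 dB SPL.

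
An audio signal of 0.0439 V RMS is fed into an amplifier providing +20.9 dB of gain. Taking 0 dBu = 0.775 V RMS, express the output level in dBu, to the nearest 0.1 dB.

-4.0 dBu

Input level: 20·log₁₀(0.0439/0.775) = -24.94 dBu.
Output: -24.94 + 20.9 = -4.0 dBu.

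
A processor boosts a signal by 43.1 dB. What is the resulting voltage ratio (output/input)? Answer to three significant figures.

Voltage ratio = 10^(dB/20).
10^(43.1/20) = 10^(2.155) = 143.

143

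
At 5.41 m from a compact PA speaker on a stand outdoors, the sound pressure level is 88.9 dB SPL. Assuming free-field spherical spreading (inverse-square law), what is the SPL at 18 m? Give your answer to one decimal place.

78.5 dB SPL

For a point source in a free field, ΔL = −20·log₁₀(d₂/d₁).
ΔL = −20·log₁₀(18/5.41) = -10.44 dB, so L₂ = 88.9 + (-10.44) = 78.5 dB SPL.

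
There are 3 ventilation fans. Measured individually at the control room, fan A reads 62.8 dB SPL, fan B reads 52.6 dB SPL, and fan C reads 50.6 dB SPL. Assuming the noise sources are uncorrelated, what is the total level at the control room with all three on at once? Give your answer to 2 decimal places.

Uncorrelated sources add in intensity (power), not in dB.
L_total = 10·log₁₀(10^(62.8/10) + 10^(52.6/10) + 10^(50.6/10)) = 10·log₁₀(2202000) = 63.43 dB SPL.

63.43 dB SPL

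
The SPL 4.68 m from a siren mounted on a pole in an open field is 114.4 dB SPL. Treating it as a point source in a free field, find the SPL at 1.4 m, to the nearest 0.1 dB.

124.9 dB SPL

For a point source in a free field, ΔL = −20·log₁₀(d₂/d₁).
ΔL = −20·log₁₀(1.4/4.68) = 10.48 dB, so L₂ = 114.4 + (10.48) = 124.9 dB SPL.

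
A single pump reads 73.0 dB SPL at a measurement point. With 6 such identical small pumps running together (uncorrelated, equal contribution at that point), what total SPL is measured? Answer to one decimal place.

6 equal incoherent sources raise the level by 10·log₁₀(6) = 7.78 dB.
L_total = 73.0 + 7.78 = 80.8 dB SPL.

80.8 dB SPL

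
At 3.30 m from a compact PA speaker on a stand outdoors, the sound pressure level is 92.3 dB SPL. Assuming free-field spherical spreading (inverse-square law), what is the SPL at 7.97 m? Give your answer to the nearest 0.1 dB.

Free-field point source: level drops by 20·log₁₀ of the distance ratio.
ΔL = −20·log₁₀(7.97/3.30) = -7.66 dB, so L₂ = 92.3 + (-7.66) = 84.6 dB SPL.

84.6 dB SPL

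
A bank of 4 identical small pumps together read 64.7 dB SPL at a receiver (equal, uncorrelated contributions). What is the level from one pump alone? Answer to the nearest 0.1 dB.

4 equal incoherent sources add 10·log₁₀(4) = 6.02 dB over one source.
L_one = 64.7 − 6.02 = 58.7 dB SPL.

58.7 dB SPL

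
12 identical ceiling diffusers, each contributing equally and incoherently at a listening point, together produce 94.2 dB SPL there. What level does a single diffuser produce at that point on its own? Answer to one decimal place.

12 equal incoherent sources add 10·log₁₀(12) = 10.79 dB over one source.
L_one = 94.2 − 10.79 = 83.4 dB SPL.

83.4 dB SPL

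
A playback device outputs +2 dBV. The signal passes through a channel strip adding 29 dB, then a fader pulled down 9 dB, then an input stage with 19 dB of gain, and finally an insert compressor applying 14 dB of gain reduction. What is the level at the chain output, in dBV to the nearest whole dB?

Cascaded gains and losses add directly in dB.
+2 + 29 − 9 + 19 − 14 = +27 dBV.

+27 dBV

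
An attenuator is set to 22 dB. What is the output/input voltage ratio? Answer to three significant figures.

Voltage ratio = 10^(dB/20).
10^(-22/20) = 10^(-1.100) = 0.0794.

0.0794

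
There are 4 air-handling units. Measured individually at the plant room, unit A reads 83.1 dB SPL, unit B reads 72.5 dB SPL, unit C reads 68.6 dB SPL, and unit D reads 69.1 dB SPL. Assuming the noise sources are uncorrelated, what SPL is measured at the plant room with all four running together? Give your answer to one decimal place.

Uncorrelated sources add in intensity (power), not in dB.
L_total = 10·log₁₀(10^(83.1/10) + 10^(72.5/10) + 10^(68.6/10) + 10^(69.1/10)) = 10·log₁₀(237300000) = 83.8 dB SPL.

83.8 dB SPL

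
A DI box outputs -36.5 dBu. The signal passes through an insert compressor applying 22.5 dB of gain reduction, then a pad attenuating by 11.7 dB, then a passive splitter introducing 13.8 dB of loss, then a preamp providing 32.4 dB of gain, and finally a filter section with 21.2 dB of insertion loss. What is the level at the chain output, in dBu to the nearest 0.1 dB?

-73.3 dBu

Cascaded gains and losses add directly in dB.
-36.5 − 22.5 − 11.7 − 13.8 + 32.4 − 21.2 = -73.3 dBu.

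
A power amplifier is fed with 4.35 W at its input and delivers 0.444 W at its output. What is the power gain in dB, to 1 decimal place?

Power ratio → dB uses the 10·log₁₀ form:
10·log₁₀(0.444/4.35) = 10·log₁₀(0.1021) = -9.9 dB.

-9.9 dB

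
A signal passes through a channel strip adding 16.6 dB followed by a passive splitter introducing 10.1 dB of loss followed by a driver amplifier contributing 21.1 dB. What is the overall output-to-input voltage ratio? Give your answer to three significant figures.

24.0

Net gain = 16.6 + (−10.1) + 21.1 = 27.6 dB.
Voltage ratio = 10^(27.6/20) = 24.0.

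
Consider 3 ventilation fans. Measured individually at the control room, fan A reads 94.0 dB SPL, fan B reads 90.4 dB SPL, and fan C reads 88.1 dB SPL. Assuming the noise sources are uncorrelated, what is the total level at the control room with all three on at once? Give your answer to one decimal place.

Add the sources as powers (linear), then convert back to dB:
L_total = 10·log₁₀(10^(94.0/10) + 10^(90.4/10) + 10^(88.1/10)) = 10·log₁₀(4254000000) = 96.3 dB SPL.

96.3 dB SPL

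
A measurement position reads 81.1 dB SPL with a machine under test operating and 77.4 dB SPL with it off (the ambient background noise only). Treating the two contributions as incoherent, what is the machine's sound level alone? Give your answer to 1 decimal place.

Remove the background by subtracting linear intensities:
L_src = 10·log₁₀(10^(81.1/10) − 10^(77.4/10)) = 10·log₁₀(73870000) = 78.7 dB SPL.

78.7 dB SPL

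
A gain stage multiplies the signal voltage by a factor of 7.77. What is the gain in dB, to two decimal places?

17.81 dB

For a voltage ratio, dB = 20·log₁₀(V₂/V₁).
20·log₁₀(7.77) = 17.81 dB.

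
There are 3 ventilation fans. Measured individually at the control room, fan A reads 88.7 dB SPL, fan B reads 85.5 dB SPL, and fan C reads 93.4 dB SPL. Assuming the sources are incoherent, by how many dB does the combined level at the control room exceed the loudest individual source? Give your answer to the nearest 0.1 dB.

Incoherent sources sum as intensities:
L_total = 10·log₁₀(10^(88.7/10) + 10^(85.5/10) + 10^(93.4/10)) = 95.16 dB SPL.
Excess over the loudest (93.4 dB): 95.16 − 93.4 = 1.8 dB.

1.8 dB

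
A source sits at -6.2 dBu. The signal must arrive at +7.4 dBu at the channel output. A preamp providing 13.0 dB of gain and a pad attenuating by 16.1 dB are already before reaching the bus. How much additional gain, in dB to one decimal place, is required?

The required make-up gain is the shortfall in the dB sum.
G = +7.4 − (-6.2) − 13.0 + 16.1 = 16.7 dB.

16.7 dB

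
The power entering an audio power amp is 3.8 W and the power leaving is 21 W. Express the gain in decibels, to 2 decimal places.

Power ratio → dB uses the 10·log₁₀ form:
10·log₁₀(21/3.8) = 10·log₁₀(5.526) = 7.42 dB.

7.42 dB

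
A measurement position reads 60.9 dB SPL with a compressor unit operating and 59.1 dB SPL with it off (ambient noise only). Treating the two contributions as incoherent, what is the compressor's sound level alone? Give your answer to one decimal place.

56.2 dB SPL

Remove the background by subtracting linear intensities:
L_src = 10·log₁₀(10^(60.9/10) − 10^(59.1/10)) = 10·log₁₀(417400) = 56.2 dB SPL.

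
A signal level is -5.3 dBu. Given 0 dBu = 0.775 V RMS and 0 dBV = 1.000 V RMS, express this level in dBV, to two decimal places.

-7.51 dBV

The offset between the scales is 20·log₁₀(0.775/1.000) = −2.214 dB.
So dBV = -5.3 − 2.214 = -7.51 dBV.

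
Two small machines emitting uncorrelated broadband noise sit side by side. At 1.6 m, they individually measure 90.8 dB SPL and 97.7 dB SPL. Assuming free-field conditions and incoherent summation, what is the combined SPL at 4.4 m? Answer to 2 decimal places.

89.72 dB SPL

Combined at 1.6 m: 10·log₁₀(10^(90.8/10)+10^(97.7/10)) = 98.507 dB SPL.
Then apply −20·log₁₀(4.4/1.6) = -8.787 dB → 89.72 dB SPL.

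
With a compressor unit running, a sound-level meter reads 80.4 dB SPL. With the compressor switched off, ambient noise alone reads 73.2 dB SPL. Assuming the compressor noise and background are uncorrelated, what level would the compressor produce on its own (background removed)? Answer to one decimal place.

79.5 dB SPL

Subtract intensities: L_src = 10·log₁₀(10^(L_total/10) − 10^(L_bg/10)).
L_src = 10·log₁₀(10^(80.4/10) − 10^(73.2/10)) = 10·log₁₀(88750000) = 79.5 dB SPL.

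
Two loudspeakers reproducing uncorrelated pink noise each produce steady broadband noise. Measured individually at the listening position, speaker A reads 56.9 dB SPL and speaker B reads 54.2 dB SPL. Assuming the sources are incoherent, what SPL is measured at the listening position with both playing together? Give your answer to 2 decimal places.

58.77 dB SPL

Uncorrelated sources add in intensity (power), not in dB.
L_total = 10·log₁₀(10^(56.9/10) + 10^(54.2/10)) = 10·log₁₀(752800) = 58.77 dB SPL.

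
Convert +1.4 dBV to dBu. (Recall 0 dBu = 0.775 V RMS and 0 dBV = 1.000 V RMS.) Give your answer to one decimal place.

The offset between the scales is 20·log₁₀(0.775/1.000) = −2.214 dB.
So dBu = +1.4 + 2.214 = +3.6 dBu.

+3.6 dBu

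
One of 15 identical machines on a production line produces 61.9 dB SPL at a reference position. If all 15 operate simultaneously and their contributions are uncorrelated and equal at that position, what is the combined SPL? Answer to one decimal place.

15 equal incoherent sources raise the level by 10·log₁₀(15) = 11.76 dB.
L_total = 61.9 + 11.76 = 73.7 dB SPL.

73.7 dB SPL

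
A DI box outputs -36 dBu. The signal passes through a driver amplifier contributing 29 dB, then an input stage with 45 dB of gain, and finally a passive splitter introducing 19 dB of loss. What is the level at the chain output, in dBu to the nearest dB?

+19 dBu

Gain stages sum in dB:
-36 + 29 + 45 − 19 = +19 dBu.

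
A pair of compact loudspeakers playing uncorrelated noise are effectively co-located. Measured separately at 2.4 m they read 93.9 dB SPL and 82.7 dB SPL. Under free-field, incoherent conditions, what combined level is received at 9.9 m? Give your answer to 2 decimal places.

81.91 dB SPL

Combined at 2.4 m: 10·log₁₀(10^(93.9/10)+10^(82.7/10)) = 94.218 dB SPL.
Then apply −20·log₁₀(9.9/2.4) = -12.308 dB → 81.91 dB SPL.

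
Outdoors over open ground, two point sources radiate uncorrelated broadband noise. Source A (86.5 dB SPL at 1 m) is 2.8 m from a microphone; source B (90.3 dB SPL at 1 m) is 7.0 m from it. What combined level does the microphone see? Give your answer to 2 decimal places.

At the listener: L_A = 86.5 − 20·log₁₀(2.8) = 77.557 dB; L_B = 90.3 − 20·log₁₀(7.0) = 73.398 dB.
Combined: 10·log₁₀(10^(77.557/10)+10^(73.398/10)) = 78.97 dB SPL.

78.97 dB SPL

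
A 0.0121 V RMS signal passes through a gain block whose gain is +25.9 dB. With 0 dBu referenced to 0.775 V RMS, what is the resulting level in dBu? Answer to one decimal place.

Input level: 20·log₁₀(0.0121/0.775) = -36.13 dBu.
Output: -36.13 + 25.9 = -10.2 dBu.

-10.2 dBu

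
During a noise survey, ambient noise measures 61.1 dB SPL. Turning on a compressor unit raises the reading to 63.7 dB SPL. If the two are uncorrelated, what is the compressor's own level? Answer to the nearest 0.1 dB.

Remove the background by subtracting linear intensities:
L_src = 10·log₁₀(10^(63.7/10) − 10^(61.1/10)) = 10·log₁₀(1056000) = 60.2 dB SPL.

60.2 dB SPL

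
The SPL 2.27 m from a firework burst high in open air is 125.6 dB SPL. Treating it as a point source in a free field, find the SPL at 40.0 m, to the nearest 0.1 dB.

100.7 dB SPL

Inverse-square spreading gives ΔL = −20·log₁₀(d₂/d₁).
ΔL = −20·log₁₀(40.0/2.27) = -24.92 dB, so L₂ = 125.6 + (-24.92) = 100.7 dB SPL.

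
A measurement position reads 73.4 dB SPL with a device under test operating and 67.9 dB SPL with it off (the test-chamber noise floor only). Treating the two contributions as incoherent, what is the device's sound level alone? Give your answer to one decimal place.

72.0 dB SPL

Subtract intensities: L_src = 10·log₁₀(10^(L_total/10) − 10^(L_bg/10)).
L_src = 10·log₁₀(10^(73.4/10) − 10^(67.9/10)) = 10·log₁₀(15710000) = 72.0 dB SPL.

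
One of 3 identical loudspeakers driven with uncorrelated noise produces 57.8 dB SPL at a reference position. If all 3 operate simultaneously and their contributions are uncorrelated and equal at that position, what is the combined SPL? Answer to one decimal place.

3 equal incoherent sources raise the level by 10·log₁₀(3) = 4.77 dB.
L_total = 57.8 + 4.77 = 62.6 dB SPL.

62.6 dB SPL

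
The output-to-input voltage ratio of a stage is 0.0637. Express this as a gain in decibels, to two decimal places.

-23.92 dB

Voltage is an amplitude quantity, so gain = 20·log₁₀(V_out/V_in).
20·log₁₀(0.0637) = -23.92 dB.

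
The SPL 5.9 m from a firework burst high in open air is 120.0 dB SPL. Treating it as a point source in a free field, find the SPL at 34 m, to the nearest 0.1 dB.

104.8 dB SPL

Free-field point source: level drops by 20·log₁₀ of the distance ratio.
ΔL = −20·log₁₀(34/5.9) = -15.21 dB, so L₂ = 120.0 + (-15.21) = 104.8 dB SPL.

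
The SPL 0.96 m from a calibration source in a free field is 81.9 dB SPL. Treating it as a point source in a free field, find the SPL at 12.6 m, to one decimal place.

Free-field point source: level drops by 20·log₁₀ of the distance ratio.
ΔL = −20·log₁₀(12.6/0.96) = -22.36 dB, so L₂ = 81.9 + (-22.36) = 59.5 dB SPL.

59.5 dB SPL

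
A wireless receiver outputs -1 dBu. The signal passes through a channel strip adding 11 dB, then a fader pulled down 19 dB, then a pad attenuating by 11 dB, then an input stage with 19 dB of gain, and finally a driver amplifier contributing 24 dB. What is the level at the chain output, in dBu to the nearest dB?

Gain stages sum in dB:
-1 + 11 − 19 − 11 + 19 + 24 = +23 dBu.

+23 dBu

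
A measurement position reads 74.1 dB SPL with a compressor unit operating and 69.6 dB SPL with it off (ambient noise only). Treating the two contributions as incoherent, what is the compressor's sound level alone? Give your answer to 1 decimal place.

Background correction is a power subtraction:
L_src = 10·log₁₀(10^(74.1/10) − 10^(69.6/10)) = 10·log₁₀(16580000) = 72.2 dB SPL.

72.2 dB SPL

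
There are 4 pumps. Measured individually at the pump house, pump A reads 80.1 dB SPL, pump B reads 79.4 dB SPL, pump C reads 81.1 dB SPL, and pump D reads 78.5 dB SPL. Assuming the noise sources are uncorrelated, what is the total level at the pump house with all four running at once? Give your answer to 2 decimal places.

Uncorrelated sources add in intensity (power), not in dB.
L_total = 10·log₁₀(10^(80.1/10) + 10^(79.4/10) + 10^(81.1/10) + 10^(78.5/10)) = 10·log₁₀(389000000) = 85.90 dB SPL.

85.90 dB SPL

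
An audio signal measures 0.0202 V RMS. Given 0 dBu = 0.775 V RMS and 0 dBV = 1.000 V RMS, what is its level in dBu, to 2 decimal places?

-31.68 dBu

dBu = 20·log₁₀(V / 0.775 V).
20·log₁₀(0.0202/0.775) = -31.68 dBu.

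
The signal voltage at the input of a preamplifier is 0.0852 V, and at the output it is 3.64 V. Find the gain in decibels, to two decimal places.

32.61 dB

For a voltage ratio, dB = 20·log₁₀(V₂/V₁).
20·log₁₀(3.64/0.0852) = 20·log₁₀(42.72) = 32.61 dB.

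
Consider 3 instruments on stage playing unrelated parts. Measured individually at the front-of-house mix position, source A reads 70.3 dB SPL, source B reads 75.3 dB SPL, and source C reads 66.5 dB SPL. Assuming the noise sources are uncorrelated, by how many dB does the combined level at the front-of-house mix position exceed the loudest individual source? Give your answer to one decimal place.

Add the sources as powers (linear), then convert back to dB:
L_total = 10·log₁₀(10^(70.3/10) + 10^(75.3/10) + 10^(66.5/10)) = 76.91 dB SPL.
Excess over the loudest (75.3 dB): 76.91 − 75.3 = 1.6 dB.

1.6 dB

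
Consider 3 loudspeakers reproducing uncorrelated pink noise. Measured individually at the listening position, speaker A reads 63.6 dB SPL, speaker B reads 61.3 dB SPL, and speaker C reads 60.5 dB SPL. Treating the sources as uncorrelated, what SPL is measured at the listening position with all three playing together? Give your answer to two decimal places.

Add the sources as powers (linear), then convert back to dB:
L_total = 10·log₁₀(10^(63.6/10) + 10^(61.3/10) + 10^(60.5/10)) = 10·log₁₀(4762000) = 66.78 dB SPL.

66.78 dB SPL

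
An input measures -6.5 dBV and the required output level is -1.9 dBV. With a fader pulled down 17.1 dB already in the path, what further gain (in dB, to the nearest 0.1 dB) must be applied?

The required make-up gain is the shortfall in the dB sum.
G = -1.9 − (-6.5) + 17.1 = 21.7 dB.

21.7 dB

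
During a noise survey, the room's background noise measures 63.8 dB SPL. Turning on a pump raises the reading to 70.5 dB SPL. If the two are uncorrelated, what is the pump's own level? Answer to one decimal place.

69.5 dB SPL

Remove the background by subtracting linear intensities:
L_src = 10·log₁₀(10^(70.5/10) − 10^(63.8/10)) = 10·log₁₀(8821000) = 69.5 dB SPL.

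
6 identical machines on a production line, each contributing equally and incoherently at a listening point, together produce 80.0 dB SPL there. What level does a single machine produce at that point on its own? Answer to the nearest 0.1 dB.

72.2 dB SPL

6 equal incoherent sources add 10·log₁₀(6) = 7.78 dB over one source.
L_one = 80.0 − 7.78 = 72.2 dB SPL.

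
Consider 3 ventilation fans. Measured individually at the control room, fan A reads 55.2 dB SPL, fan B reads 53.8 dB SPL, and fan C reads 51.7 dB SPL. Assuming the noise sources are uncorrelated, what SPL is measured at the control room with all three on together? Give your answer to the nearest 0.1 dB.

Uncorrelated sources add in intensity (power), not in dB.
L_total = 10·log₁₀(10^(55.2/10) + 10^(53.8/10) + 10^(51.7/10)) = 10·log₁₀(718900) = 58.6 dB SPL.

58.6 dB SPL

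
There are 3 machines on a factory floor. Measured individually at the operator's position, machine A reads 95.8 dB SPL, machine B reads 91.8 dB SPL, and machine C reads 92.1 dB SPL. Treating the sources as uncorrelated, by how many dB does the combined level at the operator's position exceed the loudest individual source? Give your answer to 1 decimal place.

2.6 dB

Uncorrelated sources add in intensity (power), not in dB.
L_total = 10·log₁₀(10^(95.8/10) + 10^(91.8/10) + 10^(92.1/10)) = 98.41 dB SPL.
Excess over the loudest (95.8 dB): 98.41 − 95.8 = 2.6 dB.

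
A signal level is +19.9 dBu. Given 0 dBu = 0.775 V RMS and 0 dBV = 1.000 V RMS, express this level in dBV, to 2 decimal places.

The offset between the scales is 20·log₁₀(0.775/1.000) = −2.214 dB.
So dBV = +19.9 − 2.214 = +17.69 dBV.

+17.69 dBV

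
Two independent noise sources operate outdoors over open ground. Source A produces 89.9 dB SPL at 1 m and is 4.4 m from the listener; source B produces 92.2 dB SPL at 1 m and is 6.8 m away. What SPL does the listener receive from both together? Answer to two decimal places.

At the listener: L_A = 89.9 − 20·log₁₀(4.4) = 77.031 dB; L_B = 92.2 − 20·log₁₀(6.8) = 75.550 dB.
Combined: 10·log₁₀(10^(77.031/10)+10^(75.550/10)) = 79.36 dB SPL.

79.36 dB SPL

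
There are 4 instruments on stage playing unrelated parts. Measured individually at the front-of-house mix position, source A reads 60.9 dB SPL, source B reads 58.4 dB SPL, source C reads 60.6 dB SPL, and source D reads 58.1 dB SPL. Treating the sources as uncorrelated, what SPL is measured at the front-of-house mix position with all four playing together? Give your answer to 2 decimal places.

65.70 dB SPL

Uncorrelated sources add in intensity (power), not in dB.
L_total = 10·log₁₀(10^(60.9/10) + 10^(58.4/10) + 10^(60.6/10) + 10^(58.1/10)) = 10·log₁₀(3716000) = 65.70 dB SPL.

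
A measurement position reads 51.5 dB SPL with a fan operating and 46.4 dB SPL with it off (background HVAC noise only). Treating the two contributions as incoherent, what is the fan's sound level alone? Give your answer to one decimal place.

Remove the background by subtracting linear intensities:
L_src = 10·log₁₀(10^(51.5/10) − 10^(46.4/10)) = 10·log₁₀(97600) = 49.9 dB SPL.

49.9 dB SPL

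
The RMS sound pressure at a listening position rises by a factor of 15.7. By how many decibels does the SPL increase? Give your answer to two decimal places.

23.92 dB

SPL change from a pressure ratio uses the 20·log₁₀ form:
20·log₁₀(15.7) = 23.92 dB.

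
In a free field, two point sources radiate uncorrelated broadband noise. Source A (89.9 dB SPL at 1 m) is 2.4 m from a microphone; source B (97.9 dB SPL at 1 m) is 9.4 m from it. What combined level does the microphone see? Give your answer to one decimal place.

At the listener: L_A = 89.9 − 20·log₁₀(2.4) = 82.30 dB; L_B = 97.9 − 20·log₁₀(9.4) = 78.44 dB.
Combined: 10·log₁₀(10^(82.30/10)+10^(78.44/10)) = 83.8 dB SPL.

83.8 dB SPL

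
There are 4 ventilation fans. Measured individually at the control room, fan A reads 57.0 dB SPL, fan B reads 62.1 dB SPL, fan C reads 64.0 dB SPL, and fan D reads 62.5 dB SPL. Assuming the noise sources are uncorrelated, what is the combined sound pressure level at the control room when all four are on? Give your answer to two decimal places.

Incoherent sources sum as intensities:
L_total = 10·log₁₀(10^(57.0/10) + 10^(62.1/10) + 10^(64.0/10) + 10^(62.5/10)) = 10·log₁₀(6413000) = 68.07 dB SPL.

68.07 dB SPL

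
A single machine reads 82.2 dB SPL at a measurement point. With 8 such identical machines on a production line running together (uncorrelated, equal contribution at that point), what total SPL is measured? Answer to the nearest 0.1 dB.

91.2 dB SPL

8 equal incoherent sources raise the level by 10·log₁₀(8) = 9.03 dB.
L_total = 82.2 + 9.03 = 91.2 dB SPL.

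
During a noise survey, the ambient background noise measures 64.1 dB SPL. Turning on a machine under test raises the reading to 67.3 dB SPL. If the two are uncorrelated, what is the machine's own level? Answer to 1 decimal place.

64.5 dB SPL

Subtract intensities: L_src = 10·log₁₀(10^(L_total/10) − 10^(L_bg/10)).
L_src = 10·log₁₀(10^(67.3/10) − 10^(64.1/10)) = 10·log₁₀(2800000) = 64.5 dB SPL.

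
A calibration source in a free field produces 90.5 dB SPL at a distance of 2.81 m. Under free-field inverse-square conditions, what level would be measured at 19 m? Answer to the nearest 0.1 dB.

73.9 dB SPL

For a point source in a free field, ΔL = −20·log₁₀(d₂/d₁).
ΔL = −20·log₁₀(19/2.81) = -16.60 dB, so L₂ = 90.5 + (-16.60) = 73.9 dB SPL.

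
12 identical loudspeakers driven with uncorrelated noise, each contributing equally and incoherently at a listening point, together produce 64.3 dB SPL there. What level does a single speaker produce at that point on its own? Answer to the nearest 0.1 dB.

12 equal incoherent sources add 10·log₁₀(12) = 10.79 dB over one source.
L_one = 64.3 − 10.79 = 53.5 dB SPL.

53.5 dB SPL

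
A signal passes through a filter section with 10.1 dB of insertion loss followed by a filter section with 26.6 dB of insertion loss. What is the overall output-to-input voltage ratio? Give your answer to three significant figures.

0.0146

Net gain = (−10.1) + (−26.6) = -36.7 dB.
Voltage ratio = 10^(-36.7/20) = 0.0146.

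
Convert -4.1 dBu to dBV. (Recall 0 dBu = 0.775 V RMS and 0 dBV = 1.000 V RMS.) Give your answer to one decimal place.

-6.3 dBV

The offset between the scales is 20·log₁₀(0.775/1.000) = −2.214 dB.
So dBV = -4.1 − 2.214 = -6.3 dBV.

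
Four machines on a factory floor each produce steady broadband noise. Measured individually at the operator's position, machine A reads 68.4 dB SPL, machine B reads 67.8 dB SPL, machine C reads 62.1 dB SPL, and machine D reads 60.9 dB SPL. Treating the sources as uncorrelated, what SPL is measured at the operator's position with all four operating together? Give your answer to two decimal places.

Add the sources as powers (linear), then convert back to dB:
L_total = 10·log₁₀(10^(68.4/10) + 10^(67.8/10) + 10^(62.1/10) + 10^(60.9/10)) = 10·log₁₀(15800000) = 71.99 dB SPL.

71.99 dB SPL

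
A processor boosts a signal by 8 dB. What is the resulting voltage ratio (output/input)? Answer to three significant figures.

Voltage ratio = 10^(dB/20).
10^(8/20) = 10^(0.4000) = 2.51.

2.51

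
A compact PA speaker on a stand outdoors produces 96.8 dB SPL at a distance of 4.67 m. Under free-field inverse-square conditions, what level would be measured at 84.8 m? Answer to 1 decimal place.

71.6 dB SPL

Free-field point source: level drops by 20·log₁₀ of the distance ratio.
ΔL = −20·log₁₀(84.8/4.67) = -25.18 dB, so L₂ = 96.8 + (-25.18) = 71.6 dB SPL.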